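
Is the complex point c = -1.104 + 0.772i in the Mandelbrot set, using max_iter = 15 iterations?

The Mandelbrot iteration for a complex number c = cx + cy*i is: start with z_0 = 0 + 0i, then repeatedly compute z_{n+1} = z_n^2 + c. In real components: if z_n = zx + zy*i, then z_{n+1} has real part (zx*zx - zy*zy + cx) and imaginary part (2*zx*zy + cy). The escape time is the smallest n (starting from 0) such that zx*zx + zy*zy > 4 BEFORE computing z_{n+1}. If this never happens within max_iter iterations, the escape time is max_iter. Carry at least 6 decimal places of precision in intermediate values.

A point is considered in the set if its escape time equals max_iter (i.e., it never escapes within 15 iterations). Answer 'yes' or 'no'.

Answer: no

Derivation:
z_0 = 0 + 0i, c = -1.1040 + 0.7720i
Iter 1: z = -1.1040 + 0.7720i, |z|^2 = 1.8148
Iter 2: z = -0.4812 + -0.9326i, |z|^2 = 1.1012
Iter 3: z = -1.7422 + 1.6695i, |z|^2 = 5.8222
Escaped at iteration 3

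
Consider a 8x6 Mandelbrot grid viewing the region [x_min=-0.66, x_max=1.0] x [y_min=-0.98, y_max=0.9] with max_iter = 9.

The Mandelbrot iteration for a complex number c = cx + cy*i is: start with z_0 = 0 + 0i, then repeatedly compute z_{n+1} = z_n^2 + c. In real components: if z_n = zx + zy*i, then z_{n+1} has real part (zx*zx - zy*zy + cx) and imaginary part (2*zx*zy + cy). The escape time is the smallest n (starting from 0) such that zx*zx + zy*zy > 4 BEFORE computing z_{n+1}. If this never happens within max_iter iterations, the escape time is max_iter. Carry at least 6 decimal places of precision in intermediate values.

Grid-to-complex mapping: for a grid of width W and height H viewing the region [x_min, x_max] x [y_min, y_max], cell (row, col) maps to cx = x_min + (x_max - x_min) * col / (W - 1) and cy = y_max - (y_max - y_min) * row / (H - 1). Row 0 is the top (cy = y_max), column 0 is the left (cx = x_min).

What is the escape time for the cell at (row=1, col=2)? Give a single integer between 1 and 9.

Answer: 9

Derivation:
z_0 = 0 + 0i, c = -0.1857 + 0.5240i
Iter 1: z = -0.1857 + 0.5240i, |z|^2 = 0.3091
Iter 2: z = -0.4258 + 0.3294i, |z|^2 = 0.2898
Iter 3: z = -0.1129 + 0.2435i, |z|^2 = 0.0720
Iter 4: z = -0.2323 + 0.4690i, |z|^2 = 0.2739
Iter 5: z = -0.3517 + 0.3061i, |z|^2 = 0.2174
Iter 6: z = -0.1557 + 0.3086i, |z|^2 = 0.1195
Iter 7: z = -0.2567 + 0.4279i, |z|^2 = 0.2490
Iter 8: z = -0.3029 + 0.3043i, |z|^2 = 0.1843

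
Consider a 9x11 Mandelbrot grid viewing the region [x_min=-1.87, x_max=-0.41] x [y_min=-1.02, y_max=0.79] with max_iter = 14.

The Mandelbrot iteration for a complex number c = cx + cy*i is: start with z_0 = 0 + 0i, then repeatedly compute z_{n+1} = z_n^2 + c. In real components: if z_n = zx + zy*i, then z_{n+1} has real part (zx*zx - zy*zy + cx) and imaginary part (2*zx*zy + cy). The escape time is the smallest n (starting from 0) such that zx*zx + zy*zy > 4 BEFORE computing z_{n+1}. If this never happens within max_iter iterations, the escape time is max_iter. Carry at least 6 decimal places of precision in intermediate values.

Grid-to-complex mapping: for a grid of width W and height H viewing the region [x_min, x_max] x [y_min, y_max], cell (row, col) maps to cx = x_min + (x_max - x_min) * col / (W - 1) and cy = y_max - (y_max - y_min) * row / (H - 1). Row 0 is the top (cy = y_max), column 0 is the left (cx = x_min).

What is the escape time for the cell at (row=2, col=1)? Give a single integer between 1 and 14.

Answer: 3

Derivation:
z_0 = 0 + 0i, c = -1.6875 + 0.4280i
Iter 1: z = -1.6875 + 0.4280i, |z|^2 = 3.0308
Iter 2: z = 0.9770 + -1.0165i, |z|^2 = 1.9877
Iter 3: z = -1.7663 + -1.5582i, |z|^2 = 5.5477
Escaped at iteration 3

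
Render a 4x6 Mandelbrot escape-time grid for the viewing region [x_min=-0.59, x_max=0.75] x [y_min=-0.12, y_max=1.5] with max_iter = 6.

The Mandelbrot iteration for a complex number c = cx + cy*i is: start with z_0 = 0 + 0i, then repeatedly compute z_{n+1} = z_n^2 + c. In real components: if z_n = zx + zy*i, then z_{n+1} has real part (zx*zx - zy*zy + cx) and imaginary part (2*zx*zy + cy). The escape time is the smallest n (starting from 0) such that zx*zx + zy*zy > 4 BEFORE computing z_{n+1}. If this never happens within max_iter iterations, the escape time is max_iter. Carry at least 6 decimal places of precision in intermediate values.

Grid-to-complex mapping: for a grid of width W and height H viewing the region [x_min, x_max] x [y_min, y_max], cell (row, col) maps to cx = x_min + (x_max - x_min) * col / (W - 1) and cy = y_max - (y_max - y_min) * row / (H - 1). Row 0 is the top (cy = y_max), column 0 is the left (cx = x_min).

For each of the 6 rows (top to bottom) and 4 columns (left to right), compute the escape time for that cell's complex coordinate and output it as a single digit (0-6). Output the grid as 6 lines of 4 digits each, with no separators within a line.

Answer: 2222
3422
4642
6663
6663
6663

Derivation:
(row=0, col=0): c = -0.5900 + 1.5000i → escape time 2
(row=0, col=1): c = -0.1433 + 1.5000i → escape time 2
(row=0, col=2): c = 0.3033 + 1.5000i → escape time 2
(row=0, col=3): c = 0.7500 + 1.5000i → escape time 2
(row=1, col=0): c = -0.5900 + 1.1760i → escape time 3
(row=1, col=1): c = -0.1433 + 1.1760i → escape time 4
(row=1, col=2): c = 0.3033 + 1.1760i → escape time 2
(row=1, col=3): c = 0.7500 + 1.1760i → escape time 2
(row=2, col=0): c = -0.5900 + 0.8520i → escape time 4
(row=2, col=1): c = -0.1433 + 0.8520i → escape time 6
(row=2, col=2): c = 0.3033 + 0.8520i → escape time 4
(row=2, col=3): c = 0.7500 + 0.8520i → escape time 2
(row=3, col=0): c = -0.5900 + 0.5280i → escape time 6
(row=3, col=1): c = -0.1433 + 0.5280i → escape time 6
(row=3, col=2): c = 0.3033 + 0.5280i → escape time 6
(row=3, col=3): c = 0.7500 + 0.5280i → escape time 3
(row=4, col=0): c = -0.5900 + 0.2040i → escape time 6
(row=4, col=1): c = -0.1433 + 0.2040i → escape time 6
(row=4, col=2): c = 0.3033 + 0.2040i → escape time 6
(row=4, col=3): c = 0.7500 + 0.2040i → escape time 3
(row=5, col=0): c = -0.5900 + -0.1200i → escape time 6
(row=5, col=1): c = -0.1433 + -0.1200i → escape time 6
(row=5, col=2): c = 0.3033 + -0.1200i → escape time 6
(row=5, col=3): c = 0.7500 + -0.1200i → escape time 3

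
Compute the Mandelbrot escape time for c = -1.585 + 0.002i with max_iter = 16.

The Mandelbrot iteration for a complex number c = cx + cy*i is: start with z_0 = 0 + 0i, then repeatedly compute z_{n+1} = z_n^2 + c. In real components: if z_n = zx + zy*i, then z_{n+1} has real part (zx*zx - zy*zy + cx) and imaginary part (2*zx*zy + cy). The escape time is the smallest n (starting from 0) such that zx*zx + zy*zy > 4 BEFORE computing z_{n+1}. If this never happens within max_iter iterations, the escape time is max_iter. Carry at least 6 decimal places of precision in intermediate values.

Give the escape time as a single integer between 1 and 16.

z_0 = 0 + 0i, c = -1.5850 + 0.0020i
Iter 1: z = -1.5850 + 0.0020i, |z|^2 = 2.5122
Iter 2: z = 0.9272 + -0.0043i, |z|^2 = 0.8598
Iter 3: z = -0.7253 + -0.0060i, |z|^2 = 0.5261
Iter 4: z = -1.0590 + 0.0108i, |z|^2 = 1.1216
Iter 5: z = -0.4636 + -0.0208i, |z|^2 = 0.2154
Iter 6: z = -1.3705 + 0.0213i, |z|^2 = 1.8787
Iter 7: z = 0.2928 + -0.0564i, |z|^2 = 0.0889
Iter 8: z = -1.5025 + -0.0310i, |z|^2 = 2.2583
Iter 9: z = 0.6714 + 0.0952i, |z|^2 = 0.4599
Iter 10: z = -1.1433 + 0.1299i, |z|^2 = 1.3239
Iter 11: z = -0.2948 + -0.2949i, |z|^2 = 0.1739
Iter 12: z = -1.5851 + 0.1759i, |z|^2 = 2.5434
Iter 13: z = 0.8965 + -0.5556i, |z|^2 = 1.1124
Iter 14: z = -1.0901 + -0.9942i, |z|^2 = 2.1768
Iter 15: z = -1.3852 + 2.1696i, |z|^2 = 6.6261
Escaped at iteration 15

Answer: 15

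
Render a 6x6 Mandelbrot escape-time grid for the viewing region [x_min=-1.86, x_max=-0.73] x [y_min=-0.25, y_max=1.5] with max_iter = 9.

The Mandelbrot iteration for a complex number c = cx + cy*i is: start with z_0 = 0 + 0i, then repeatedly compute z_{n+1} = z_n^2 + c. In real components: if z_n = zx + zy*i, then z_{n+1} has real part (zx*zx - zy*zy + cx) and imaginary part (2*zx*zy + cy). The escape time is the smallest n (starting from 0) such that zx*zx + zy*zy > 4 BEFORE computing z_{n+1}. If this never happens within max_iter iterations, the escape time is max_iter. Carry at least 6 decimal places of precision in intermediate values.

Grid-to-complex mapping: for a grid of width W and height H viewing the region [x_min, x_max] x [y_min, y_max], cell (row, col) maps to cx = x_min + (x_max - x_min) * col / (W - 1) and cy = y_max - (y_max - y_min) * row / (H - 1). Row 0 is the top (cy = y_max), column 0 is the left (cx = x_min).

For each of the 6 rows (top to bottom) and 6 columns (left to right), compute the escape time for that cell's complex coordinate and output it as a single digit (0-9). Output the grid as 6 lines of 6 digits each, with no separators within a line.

Answer: 111222
122333
133334
334668
469999
445999

Derivation:
(row=0, col=0): c = -1.8600 + 1.5000i → escape time 1
(row=0, col=1): c = -1.6340 + 1.5000i → escape time 1
(row=0, col=2): c = -1.4080 + 1.5000i → escape time 1
(row=0, col=3): c = -1.1820 + 1.5000i → escape time 2
(row=0, col=4): c = -0.9560 + 1.5000i → escape time 2
(row=0, col=5): c = -0.7300 + 1.5000i → escape time 2
(row=1, col=0): c = -1.8600 + 1.1500i → escape time 1
(row=1, col=1): c = -1.6340 + 1.1500i → escape time 2
(row=1, col=2): c = -1.4080 + 1.1500i → escape time 2
(row=1, col=3): c = -1.1820 + 1.1500i → escape time 3
(row=1, col=4): c = -0.9560 + 1.1500i → escape time 3
(row=1, col=5): c = -0.7300 + 1.1500i → escape time 3
(row=2, col=0): c = -1.8600 + 0.8000i → escape time 1
(row=2, col=1): c = -1.6340 + 0.8000i → escape time 3
(row=2, col=2): c = -1.4080 + 0.8000i → escape time 3
(row=2, col=3): c = -1.1820 + 0.8000i → escape time 3
(row=2, col=4): c = -0.9560 + 0.8000i → escape time 3
(row=2, col=5): c = -0.7300 + 0.8000i → escape time 4
(row=3, col=0): c = -1.8600 + 0.4500i → escape time 3
(row=3, col=1): c = -1.6340 + 0.4500i → escape time 3
(row=3, col=2): c = -1.4080 + 0.4500i → escape time 4
(row=3, col=3): c = -1.1820 + 0.4500i → escape time 6
(row=3, col=4): c = -0.9560 + 0.4500i → escape time 6
(row=3, col=5): c = -0.7300 + 0.4500i → escape time 8
(row=4, col=0): c = -1.8600 + 0.1000i → escape time 4
(row=4, col=1): c = -1.6340 + 0.1000i → escape time 6
(row=4, col=2): c = -1.4080 + 0.1000i → escape time 9
(row=4, col=3): c = -1.1820 + 0.1000i → escape time 9
(row=4, col=4): c = -0.9560 + 0.1000i → escape time 9
(row=4, col=5): c = -0.7300 + 0.1000i → escape time 9
(row=5, col=0): c = -1.8600 + -0.2500i → escape time 4
(row=5, col=1): c = -1.6340 + -0.2500i → escape time 4
(row=5, col=2): c = -1.4080 + -0.2500i → escape time 5
(row=5, col=3): c = -1.1820 + -0.2500i → escape time 9
(row=5, col=4): c = -0.9560 + -0.2500i → escape time 9
(row=5, col=5): c = -0.7300 + -0.2500i → escape time 9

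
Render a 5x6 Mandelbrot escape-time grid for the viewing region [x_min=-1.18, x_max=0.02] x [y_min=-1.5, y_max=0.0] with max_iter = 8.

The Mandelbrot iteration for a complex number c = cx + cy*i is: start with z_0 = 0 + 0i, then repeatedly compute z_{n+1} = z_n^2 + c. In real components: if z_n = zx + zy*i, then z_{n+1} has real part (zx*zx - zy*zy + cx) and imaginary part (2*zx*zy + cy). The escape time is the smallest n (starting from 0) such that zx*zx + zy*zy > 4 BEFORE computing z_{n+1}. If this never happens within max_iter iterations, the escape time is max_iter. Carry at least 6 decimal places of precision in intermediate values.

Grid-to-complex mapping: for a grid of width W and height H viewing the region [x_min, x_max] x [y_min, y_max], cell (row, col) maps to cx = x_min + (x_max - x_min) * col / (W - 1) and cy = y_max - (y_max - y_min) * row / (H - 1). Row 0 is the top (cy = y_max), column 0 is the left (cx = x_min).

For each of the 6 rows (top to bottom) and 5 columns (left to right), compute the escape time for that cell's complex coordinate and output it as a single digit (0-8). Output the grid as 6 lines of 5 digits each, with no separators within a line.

(row=0, col=0): c = -1.1800 + 0.0000i → escape time 8
(row=0, col=1): c = -0.8800 + 0.0000i → escape time 8
(row=0, col=2): c = -0.5800 + 0.0000i → escape time 8
(row=0, col=3): c = -0.2800 + 0.0000i → escape time 8
(row=0, col=4): c = 0.0200 + 0.0000i → escape time 8
(row=1, col=0): c = -1.1800 + -0.3000i → escape time 8
(row=1, col=1): c = -0.8800 + -0.3000i → escape time 8
(row=1, col=2): c = -0.5800 + -0.3000i → escape time 8
(row=1, col=3): c = -0.2800 + -0.3000i → escape time 8
(row=1, col=4): c = 0.0200 + -0.3000i → escape time 8
(row=2, col=0): c = -1.1800 + -0.6000i → escape time 3
(row=2, col=1): c = -0.8800 + -0.6000i → escape time 5
(row=2, col=2): c = -0.5800 + -0.6000i → escape time 8
(row=2, col=3): c = -0.2800 + -0.6000i → escape time 8
(row=2, col=4): c = 0.0200 + -0.6000i → escape time 8
(row=3, col=0): c = -1.1800 + -0.9000i → escape time 3
(row=3, col=1): c = -0.8800 + -0.9000i → escape time 3
(row=3, col=2): c = -0.5800 + -0.9000i → escape time 4
(row=3, col=3): c = -0.2800 + -0.9000i → escape time 7
(row=3, col=4): c = 0.0200 + -0.9000i → escape time 7
(row=4, col=0): c = -1.1800 + -1.2000i → escape time 2
(row=4, col=1): c = -0.8800 + -1.2000i → escape time 3
(row=4, col=2): c = -0.5800 + -1.2000i → escape time 3
(row=4, col=3): c = -0.2800 + -1.2000i → escape time 3
(row=4, col=4): c = 0.0200 + -1.2000i → escape time 3
(row=5, col=0): c = -1.1800 + -1.5000i → escape time 2
(row=5, col=1): c = -0.8800 + -1.5000i → escape time 2
(row=5, col=2): c = -0.5800 + -1.5000i → escape time 2
(row=5, col=3): c = -0.2800 + -1.5000i → escape time 2
(row=5, col=4): c = 0.0200 + -1.5000i → escape time 2

Answer: 88888
88888
35888
33477
23333
22222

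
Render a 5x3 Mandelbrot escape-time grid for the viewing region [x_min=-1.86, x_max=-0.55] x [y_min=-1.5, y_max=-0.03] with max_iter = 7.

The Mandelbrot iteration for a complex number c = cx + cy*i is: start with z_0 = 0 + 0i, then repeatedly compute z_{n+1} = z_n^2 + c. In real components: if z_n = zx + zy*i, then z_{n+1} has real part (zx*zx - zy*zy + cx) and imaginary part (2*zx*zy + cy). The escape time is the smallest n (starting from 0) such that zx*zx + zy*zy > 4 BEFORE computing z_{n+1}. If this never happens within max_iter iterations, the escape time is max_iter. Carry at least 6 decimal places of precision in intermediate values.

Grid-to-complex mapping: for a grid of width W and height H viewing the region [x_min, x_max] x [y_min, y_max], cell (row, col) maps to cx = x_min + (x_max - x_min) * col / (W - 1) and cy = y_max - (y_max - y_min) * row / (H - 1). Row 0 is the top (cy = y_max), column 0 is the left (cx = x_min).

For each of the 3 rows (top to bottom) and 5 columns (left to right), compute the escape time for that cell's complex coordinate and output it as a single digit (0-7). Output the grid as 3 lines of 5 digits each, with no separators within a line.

Answer: 67777
13346
11222

Derivation:
(row=0, col=0): c = -1.8600 + -0.0300i → escape time 6
(row=0, col=1): c = -1.5325 + -0.0300i → escape time 7
(row=0, col=2): c = -1.2050 + -0.0300i → escape time 7
(row=0, col=3): c = -0.8775 + -0.0300i → escape time 7
(row=0, col=4): c = -0.5500 + -0.0300i → escape time 7
(row=1, col=0): c = -1.8600 + -0.7650i → escape time 1
(row=1, col=1): c = -1.5325 + -0.7650i → escape time 3
(row=1, col=2): c = -1.2050 + -0.7650i → escape time 3
(row=1, col=3): c = -0.8775 + -0.7650i → escape time 4
(row=1, col=4): c = -0.5500 + -0.7650i → escape time 6
(row=2, col=0): c = -1.8600 + -1.5000i → escape time 1
(row=2, col=1): c = -1.5325 + -1.5000i → escape time 1
(row=2, col=2): c = -1.2050 + -1.5000i → escape time 2
(row=2, col=3): c = -0.8775 + -1.5000i → escape time 2
(row=2, col=4): c = -0.5500 + -1.5000i → escape time 2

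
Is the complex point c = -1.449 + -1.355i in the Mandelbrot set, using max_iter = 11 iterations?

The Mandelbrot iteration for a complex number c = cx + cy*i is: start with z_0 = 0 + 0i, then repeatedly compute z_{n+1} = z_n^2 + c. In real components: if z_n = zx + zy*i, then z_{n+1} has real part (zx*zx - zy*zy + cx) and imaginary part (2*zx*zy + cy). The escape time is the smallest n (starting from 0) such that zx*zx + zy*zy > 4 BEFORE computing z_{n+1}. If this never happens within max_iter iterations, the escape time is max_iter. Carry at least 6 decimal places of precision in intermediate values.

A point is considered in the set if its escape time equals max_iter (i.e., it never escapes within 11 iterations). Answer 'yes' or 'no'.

z_0 = 0 + 0i, c = -1.4490 + -1.3550i
Iter 1: z = -1.4490 + -1.3550i, |z|^2 = 3.9356
Iter 2: z = -1.1854 + 2.5718i, |z|^2 = 8.0193
Escaped at iteration 2

Answer: no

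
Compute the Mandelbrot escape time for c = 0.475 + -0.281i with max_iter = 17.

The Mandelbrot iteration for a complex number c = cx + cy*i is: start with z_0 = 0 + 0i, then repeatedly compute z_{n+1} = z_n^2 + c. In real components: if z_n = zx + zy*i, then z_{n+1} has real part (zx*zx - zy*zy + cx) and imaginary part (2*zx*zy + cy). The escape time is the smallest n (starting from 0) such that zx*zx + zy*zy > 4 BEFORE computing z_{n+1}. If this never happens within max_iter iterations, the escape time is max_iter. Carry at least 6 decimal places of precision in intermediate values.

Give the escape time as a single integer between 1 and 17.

Answer: 6

Derivation:
z_0 = 0 + 0i, c = 0.4750 + -0.2810i
Iter 1: z = 0.4750 + -0.2810i, |z|^2 = 0.3046
Iter 2: z = 0.6217 + -0.5480i, |z|^2 = 0.6867
Iter 3: z = 0.5612 + -0.9623i, |z|^2 = 1.2410
Iter 4: z = -0.1360 + -1.3611i, |z|^2 = 1.8711
Iter 5: z = -1.3591 + 0.0893i, |z|^2 = 1.8551
Iter 6: z = 2.3141 + -0.5237i, |z|^2 = 5.6295
Escaped at iteration 6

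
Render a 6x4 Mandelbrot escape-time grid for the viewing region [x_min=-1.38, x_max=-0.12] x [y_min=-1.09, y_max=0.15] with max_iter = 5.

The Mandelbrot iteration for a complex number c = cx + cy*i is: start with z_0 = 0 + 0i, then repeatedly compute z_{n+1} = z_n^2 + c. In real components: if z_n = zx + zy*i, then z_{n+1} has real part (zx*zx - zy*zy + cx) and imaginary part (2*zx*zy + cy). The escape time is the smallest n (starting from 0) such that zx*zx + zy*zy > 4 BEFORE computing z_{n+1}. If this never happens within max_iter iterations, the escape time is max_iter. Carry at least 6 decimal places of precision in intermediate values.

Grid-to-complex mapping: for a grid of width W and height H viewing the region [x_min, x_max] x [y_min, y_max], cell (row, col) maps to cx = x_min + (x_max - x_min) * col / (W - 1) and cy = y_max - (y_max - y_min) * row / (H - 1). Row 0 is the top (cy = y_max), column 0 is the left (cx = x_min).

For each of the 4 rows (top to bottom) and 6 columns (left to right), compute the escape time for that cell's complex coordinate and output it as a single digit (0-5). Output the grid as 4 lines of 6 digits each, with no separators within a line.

Answer: 555555
555555
334555
233345

Derivation:
(row=0, col=0): c = -1.3800 + 0.1500i → escape time 5
(row=0, col=1): c = -1.1280 + 0.1500i → escape time 5
(row=0, col=2): c = -0.8760 + 0.1500i → escape time 5
(row=0, col=3): c = -0.6240 + 0.1500i → escape time 5
(row=0, col=4): c = -0.3720 + 0.1500i → escape time 5
(row=0, col=5): c = -0.1200 + 0.1500i → escape time 5
(row=1, col=0): c = -1.3800 + -0.2633i → escape time 5
(row=1, col=1): c = -1.1280 + -0.2633i → escape time 5
(row=1, col=2): c = -0.8760 + -0.2633i → escape time 5
(row=1, col=3): c = -0.6240 + -0.2633i → escape time 5
(row=1, col=4): c = -0.3720 + -0.2633i → escape time 5
(row=1, col=5): c = -0.1200 + -0.2633i → escape time 5
(row=2, col=0): c = -1.3800 + -0.6767i → escape time 3
(row=2, col=1): c = -1.1280 + -0.6767i → escape time 3
(row=2, col=2): c = -0.8760 + -0.6767i → escape time 4
(row=2, col=3): c = -0.6240 + -0.6767i → escape time 5
(row=2, col=4): c = -0.3720 + -0.6767i → escape time 5
(row=2, col=5): c = -0.1200 + -0.6767i → escape time 5
(row=3, col=0): c = -1.3800 + -1.0900i → escape time 2
(row=3, col=1): c = -1.1280 + -1.0900i → escape time 3
(row=3, col=2): c = -0.8760 + -1.0900i → escape time 3
(row=3, col=3): c = -0.6240 + -1.0900i → escape time 3
(row=3, col=4): c = -0.3720 + -1.0900i → escape time 4
(row=3, col=5): c = -0.1200 + -1.0900i → escape time 5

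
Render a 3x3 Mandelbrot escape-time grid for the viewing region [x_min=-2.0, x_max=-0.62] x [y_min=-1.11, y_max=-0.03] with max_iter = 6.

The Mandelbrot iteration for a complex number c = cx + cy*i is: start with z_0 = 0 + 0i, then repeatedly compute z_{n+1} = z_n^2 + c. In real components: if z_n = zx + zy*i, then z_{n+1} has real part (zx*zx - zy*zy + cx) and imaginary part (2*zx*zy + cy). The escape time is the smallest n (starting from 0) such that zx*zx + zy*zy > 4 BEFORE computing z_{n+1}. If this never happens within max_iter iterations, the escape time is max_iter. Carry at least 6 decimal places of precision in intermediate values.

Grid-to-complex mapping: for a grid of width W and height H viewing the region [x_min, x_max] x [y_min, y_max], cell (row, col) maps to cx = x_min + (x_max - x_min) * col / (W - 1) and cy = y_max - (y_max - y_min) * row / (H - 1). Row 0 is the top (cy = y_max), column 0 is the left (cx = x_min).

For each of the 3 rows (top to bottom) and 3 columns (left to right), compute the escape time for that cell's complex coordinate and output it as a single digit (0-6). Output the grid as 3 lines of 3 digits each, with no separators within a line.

(row=0, col=0): c = -2.0000 + -0.0300i → escape time 1
(row=0, col=1): c = -1.3100 + -0.0300i → escape time 6
(row=0, col=2): c = -0.6200 + -0.0300i → escape time 6
(row=1, col=0): c = -2.0000 + -0.5700i → escape time 1
(row=1, col=1): c = -1.3100 + -0.5700i → escape time 3
(row=1, col=2): c = -0.6200 + -0.5700i → escape time 6
(row=2, col=0): c = -2.0000 + -1.1100i → escape time 1
(row=2, col=1): c = -1.3100 + -1.1100i → escape time 3
(row=2, col=2): c = -0.6200 + -1.1100i → escape time 3

Answer: 166
136
133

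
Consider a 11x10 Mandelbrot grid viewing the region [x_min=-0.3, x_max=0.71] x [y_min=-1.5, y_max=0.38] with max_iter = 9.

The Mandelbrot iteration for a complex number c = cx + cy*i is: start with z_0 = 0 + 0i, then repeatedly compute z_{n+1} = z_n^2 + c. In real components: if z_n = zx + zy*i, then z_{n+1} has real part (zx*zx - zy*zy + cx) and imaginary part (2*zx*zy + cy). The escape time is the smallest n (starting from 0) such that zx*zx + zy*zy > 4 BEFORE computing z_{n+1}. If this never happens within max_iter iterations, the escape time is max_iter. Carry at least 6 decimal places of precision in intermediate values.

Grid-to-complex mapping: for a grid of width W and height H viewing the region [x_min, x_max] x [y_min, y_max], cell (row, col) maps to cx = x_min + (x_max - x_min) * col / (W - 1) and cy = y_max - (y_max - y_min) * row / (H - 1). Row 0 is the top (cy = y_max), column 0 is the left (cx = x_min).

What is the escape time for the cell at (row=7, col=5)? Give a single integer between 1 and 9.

z_0 = 0 + 0i, c = 0.2050 + -1.0822i
Iter 1: z = 0.2050 + -1.0822i, |z|^2 = 1.2132
Iter 2: z = -0.9242 + -1.5259i, |z|^2 = 3.1826
Iter 3: z = -1.2694 + 1.7383i, |z|^2 = 4.6328
Escaped at iteration 3

Answer: 3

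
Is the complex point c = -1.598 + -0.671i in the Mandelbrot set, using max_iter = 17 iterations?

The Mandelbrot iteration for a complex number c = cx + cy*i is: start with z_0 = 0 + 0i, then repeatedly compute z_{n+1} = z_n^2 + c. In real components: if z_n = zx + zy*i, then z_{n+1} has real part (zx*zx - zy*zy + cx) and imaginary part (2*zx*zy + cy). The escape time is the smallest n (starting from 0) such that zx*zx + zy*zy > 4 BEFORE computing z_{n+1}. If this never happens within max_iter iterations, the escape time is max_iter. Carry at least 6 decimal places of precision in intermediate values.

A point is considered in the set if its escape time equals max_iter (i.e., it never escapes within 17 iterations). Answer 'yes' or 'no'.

Answer: no

Derivation:
z_0 = 0 + 0i, c = -1.5980 + -0.6710i
Iter 1: z = -1.5980 + -0.6710i, |z|^2 = 3.0038
Iter 2: z = 0.5054 + 1.4735i, |z|^2 = 2.4266
Iter 3: z = -3.5139 + 0.8183i, |z|^2 = 13.0168
Escaped at iteration 3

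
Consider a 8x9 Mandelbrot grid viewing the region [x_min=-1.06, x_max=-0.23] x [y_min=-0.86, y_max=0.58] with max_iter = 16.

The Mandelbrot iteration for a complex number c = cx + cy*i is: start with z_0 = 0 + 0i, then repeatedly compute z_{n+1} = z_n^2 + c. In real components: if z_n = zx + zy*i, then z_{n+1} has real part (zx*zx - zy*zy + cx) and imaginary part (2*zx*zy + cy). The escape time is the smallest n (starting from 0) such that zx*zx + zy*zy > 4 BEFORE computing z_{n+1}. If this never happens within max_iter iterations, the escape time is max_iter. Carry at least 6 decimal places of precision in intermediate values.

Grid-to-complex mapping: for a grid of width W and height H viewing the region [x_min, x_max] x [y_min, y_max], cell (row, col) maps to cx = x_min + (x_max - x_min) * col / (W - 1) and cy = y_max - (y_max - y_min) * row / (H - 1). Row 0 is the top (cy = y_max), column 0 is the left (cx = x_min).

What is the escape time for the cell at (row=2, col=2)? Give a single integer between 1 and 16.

Answer: 15

Derivation:
z_0 = 0 + 0i, c = -0.8229 + 0.2200i
Iter 1: z = -0.8229 + 0.2200i, |z|^2 = 0.7255
Iter 2: z = -0.1942 + -0.1421i, |z|^2 = 0.0579
Iter 3: z = -0.8053 + 0.2752i, |z|^2 = 0.7243
Iter 4: z = -0.2500 + -0.2232i, |z|^2 = 0.1123
Iter 5: z = -0.8102 + 0.3316i, |z|^2 = 0.7663
Iter 6: z = -0.2764 + -0.3173i, |z|^2 = 0.1771
Iter 7: z = -0.8471 + 0.3954i, |z|^2 = 0.8740
Iter 8: z = -0.2616 + -0.4500i, |z|^2 = 0.2709
Iter 9: z = -0.9569 + 0.4554i, |z|^2 = 1.1230
Iter 10: z = -0.1146 + -0.6516i, |z|^2 = 0.4377
Iter 11: z = -1.2343 + 0.3694i, |z|^2 = 1.6598
Iter 12: z = 0.5641 + -0.6918i, |z|^2 = 0.7968
Iter 13: z = -0.9833 + -0.5605i, |z|^2 = 1.2810
Iter 14: z = -0.1702 + 1.3222i, |z|^2 = 1.7773
Iter 15: z = -2.5422 + -0.2302i, |z|^2 = 6.5159
Escaped at iteration 15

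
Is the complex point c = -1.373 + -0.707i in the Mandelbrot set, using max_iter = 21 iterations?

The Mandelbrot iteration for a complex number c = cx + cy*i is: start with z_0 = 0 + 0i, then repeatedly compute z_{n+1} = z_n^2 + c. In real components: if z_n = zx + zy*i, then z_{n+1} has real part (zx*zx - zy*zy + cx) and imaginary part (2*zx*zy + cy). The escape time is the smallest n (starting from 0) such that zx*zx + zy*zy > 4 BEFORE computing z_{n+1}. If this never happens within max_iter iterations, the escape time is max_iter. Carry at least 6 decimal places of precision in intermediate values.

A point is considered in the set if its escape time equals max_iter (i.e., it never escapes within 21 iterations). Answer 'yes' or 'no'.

z_0 = 0 + 0i, c = -1.3730 + -0.7070i
Iter 1: z = -1.3730 + -0.7070i, |z|^2 = 2.3850
Iter 2: z = 0.0123 + 1.2344i, |z|^2 = 1.5239
Iter 3: z = -2.8966 + -0.6767i, |z|^2 = 8.8485
Escaped at iteration 3

Answer: no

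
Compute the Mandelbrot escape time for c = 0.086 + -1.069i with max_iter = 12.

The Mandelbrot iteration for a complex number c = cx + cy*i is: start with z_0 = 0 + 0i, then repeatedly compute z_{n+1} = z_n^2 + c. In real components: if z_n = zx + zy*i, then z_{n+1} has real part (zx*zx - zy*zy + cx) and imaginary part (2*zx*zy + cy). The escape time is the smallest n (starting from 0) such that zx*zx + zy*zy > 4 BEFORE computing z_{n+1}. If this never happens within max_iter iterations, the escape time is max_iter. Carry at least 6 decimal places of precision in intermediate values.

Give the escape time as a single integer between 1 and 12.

z_0 = 0 + 0i, c = 0.0860 + -1.0690i
Iter 1: z = 0.0860 + -1.0690i, |z|^2 = 1.1502
Iter 2: z = -1.0494 + -1.2529i, |z|^2 = 2.6708
Iter 3: z = -0.3825 + 1.5604i, |z|^2 = 2.5813
Iter 4: z = -2.2026 + -2.2628i, |z|^2 = 9.9717
Escaped at iteration 4

Answer: 4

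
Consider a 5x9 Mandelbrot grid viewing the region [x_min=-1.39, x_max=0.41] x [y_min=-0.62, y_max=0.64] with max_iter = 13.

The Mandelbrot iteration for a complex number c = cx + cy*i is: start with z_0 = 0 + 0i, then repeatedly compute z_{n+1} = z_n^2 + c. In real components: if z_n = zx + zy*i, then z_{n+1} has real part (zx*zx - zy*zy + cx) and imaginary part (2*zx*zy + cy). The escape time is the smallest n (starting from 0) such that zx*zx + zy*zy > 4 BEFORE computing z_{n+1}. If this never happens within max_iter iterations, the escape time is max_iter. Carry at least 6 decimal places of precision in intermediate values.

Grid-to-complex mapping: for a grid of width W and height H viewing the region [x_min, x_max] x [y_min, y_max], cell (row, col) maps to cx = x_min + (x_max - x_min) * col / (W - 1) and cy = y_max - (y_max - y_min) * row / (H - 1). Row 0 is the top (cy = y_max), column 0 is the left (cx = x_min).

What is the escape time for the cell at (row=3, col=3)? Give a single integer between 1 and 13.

Answer: 13

Derivation:
z_0 = 0 + 0i, c = -0.0400 + 0.1675i
Iter 1: z = -0.0400 + 0.1675i, |z|^2 = 0.0297
Iter 2: z = -0.0665 + 0.1541i, |z|^2 = 0.0282
Iter 3: z = -0.0593 + 0.1470i, |z|^2 = 0.0251
Iter 4: z = -0.0581 + 0.1501i, |z|^2 = 0.0259
Iter 5: z = -0.0591 + 0.1501i, |z|^2 = 0.0260
Iter 6: z = -0.0590 + 0.1497i, |z|^2 = 0.0259
Iter 7: z = -0.0589 + 0.1498i, |z|^2 = 0.0259
Iter 8: z = -0.0590 + 0.1498i, |z|^2 = 0.0259
Iter 9: z = -0.0590 + 0.1498i, |z|^2 = 0.0259
Iter 10: z = -0.0590 + 0.1498i, |z|^2 = 0.0259
Iter 11: z = -0.0590 + 0.1498i, |z|^2 = 0.0259
Iter 12: z = -0.0590 + 0.1498i, |z|^2 = 0.0259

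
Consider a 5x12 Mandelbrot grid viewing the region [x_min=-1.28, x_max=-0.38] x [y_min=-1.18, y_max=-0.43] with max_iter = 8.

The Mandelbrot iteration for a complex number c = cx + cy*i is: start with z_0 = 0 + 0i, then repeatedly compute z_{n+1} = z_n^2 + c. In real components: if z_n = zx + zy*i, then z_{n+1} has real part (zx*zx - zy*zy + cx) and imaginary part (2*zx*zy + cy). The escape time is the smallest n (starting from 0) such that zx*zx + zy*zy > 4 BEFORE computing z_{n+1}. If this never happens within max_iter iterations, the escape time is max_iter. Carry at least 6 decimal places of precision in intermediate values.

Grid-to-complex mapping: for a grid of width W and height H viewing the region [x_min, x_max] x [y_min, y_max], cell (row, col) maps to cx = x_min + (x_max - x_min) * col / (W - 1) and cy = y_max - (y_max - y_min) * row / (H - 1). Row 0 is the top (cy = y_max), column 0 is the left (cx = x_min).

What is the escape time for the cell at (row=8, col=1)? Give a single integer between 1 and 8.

Answer: 3

Derivation:
z_0 = 0 + 0i, c = -1.0550 + -0.9755i
Iter 1: z = -1.0550 + -0.9755i, |z|^2 = 2.0645
Iter 2: z = -0.8935 + 1.0828i, |z|^2 = 1.9707
Iter 3: z = -1.4290 + -2.9103i, |z|^2 = 10.5120
Escaped at iteration 3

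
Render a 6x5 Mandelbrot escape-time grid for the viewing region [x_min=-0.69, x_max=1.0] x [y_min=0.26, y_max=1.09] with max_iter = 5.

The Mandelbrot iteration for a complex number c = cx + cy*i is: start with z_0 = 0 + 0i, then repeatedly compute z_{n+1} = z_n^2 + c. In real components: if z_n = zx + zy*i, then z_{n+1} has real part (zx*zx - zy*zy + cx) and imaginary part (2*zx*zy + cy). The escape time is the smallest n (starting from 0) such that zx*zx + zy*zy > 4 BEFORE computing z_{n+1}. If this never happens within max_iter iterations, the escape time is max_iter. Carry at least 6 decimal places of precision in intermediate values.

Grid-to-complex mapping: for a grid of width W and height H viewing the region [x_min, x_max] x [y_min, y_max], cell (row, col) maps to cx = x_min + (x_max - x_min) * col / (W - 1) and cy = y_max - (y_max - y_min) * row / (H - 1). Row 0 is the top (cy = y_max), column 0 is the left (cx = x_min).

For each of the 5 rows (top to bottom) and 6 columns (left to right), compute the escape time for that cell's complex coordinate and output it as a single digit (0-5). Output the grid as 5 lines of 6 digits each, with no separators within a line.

Answer: 344322
455422
555532
555532
555532

Derivation:
(row=0, col=0): c = -0.6900 + 1.0900i → escape time 3
(row=0, col=1): c = -0.3520 + 1.0900i → escape time 4
(row=0, col=2): c = -0.0140 + 1.0900i → escape time 4
(row=0, col=3): c = 0.3240 + 1.0900i → escape time 3
(row=0, col=4): c = 0.6620 + 1.0900i → escape time 2
(row=0, col=5): c = 1.0000 + 1.0900i → escape time 2
(row=1, col=0): c = -0.6900 + 0.8825i → escape time 4
(row=1, col=1): c = -0.3520 + 0.8825i → escape time 5
(row=1, col=2): c = -0.0140 + 0.8825i → escape time 5
(row=1, col=3): c = 0.3240 + 0.8825i → escape time 4
(row=1, col=4): c = 0.6620 + 0.8825i → escape time 2
(row=1, col=5): c = 1.0000 + 0.8825i → escape time 2
(row=2, col=0): c = -0.6900 + 0.6750i → escape time 5
(row=2, col=1): c = -0.3520 + 0.6750i → escape time 5
(row=2, col=2): c = -0.0140 + 0.6750i → escape time 5
(row=2, col=3): c = 0.3240 + 0.6750i → escape time 5
(row=2, col=4): c = 0.6620 + 0.6750i → escape time 3
(row=2, col=5): c = 1.0000 + 0.6750i → escape time 2
(row=3, col=0): c = -0.6900 + 0.4675i → escape time 5
(row=3, col=1): c = -0.3520 + 0.4675i → escape time 5
(row=3, col=2): c = -0.0140 + 0.4675i → escape time 5
(row=3, col=3): c = 0.3240 + 0.4675i → escape time 5
(row=3, col=4): c = 0.6620 + 0.4675i → escape time 3
(row=3, col=5): c = 1.0000 + 0.4675i → escape time 2
(row=4, col=0): c = -0.6900 + 0.2600i → escape time 5
(row=4, col=1): c = -0.3520 + 0.2600i → escape time 5
(row=4, col=2): c = -0.0140 + 0.2600i → escape time 5
(row=4, col=3): c = 0.3240 + 0.2600i → escape time 5
(row=4, col=4): c = 0.6620 + 0.2600i → escape time 3
(row=4, col=5): c = 1.0000 + 0.2600i → escape time 2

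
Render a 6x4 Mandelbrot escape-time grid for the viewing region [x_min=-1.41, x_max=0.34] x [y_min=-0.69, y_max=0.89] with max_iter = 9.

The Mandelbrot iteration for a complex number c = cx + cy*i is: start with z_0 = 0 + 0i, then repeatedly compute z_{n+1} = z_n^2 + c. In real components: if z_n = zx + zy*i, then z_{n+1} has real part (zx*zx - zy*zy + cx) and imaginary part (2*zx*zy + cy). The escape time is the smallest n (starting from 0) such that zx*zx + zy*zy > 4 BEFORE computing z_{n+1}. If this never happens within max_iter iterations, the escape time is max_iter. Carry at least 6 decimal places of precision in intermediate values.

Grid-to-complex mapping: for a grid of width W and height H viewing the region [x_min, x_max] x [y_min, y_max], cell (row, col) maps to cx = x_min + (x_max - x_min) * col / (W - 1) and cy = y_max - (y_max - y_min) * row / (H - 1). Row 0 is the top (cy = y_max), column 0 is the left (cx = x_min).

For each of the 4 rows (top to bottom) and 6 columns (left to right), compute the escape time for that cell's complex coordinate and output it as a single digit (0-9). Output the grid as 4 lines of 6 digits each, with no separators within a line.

Answer: 334584
599999
899999
345998

Derivation:
(row=0, col=0): c = -1.4100 + 0.8900i → escape time 3
(row=0, col=1): c = -1.0600 + 0.8900i → escape time 3
(row=0, col=2): c = -0.7100 + 0.8900i → escape time 4
(row=0, col=3): c = -0.3600 + 0.8900i → escape time 5
(row=0, col=4): c = -0.0100 + 0.8900i → escape time 8
(row=0, col=5): c = 0.3400 + 0.8900i → escape time 4
(row=1, col=0): c = -1.4100 + 0.3633i → escape time 5
(row=1, col=1): c = -1.0600 + 0.3633i → escape time 9
(row=1, col=2): c = -0.7100 + 0.3633i → escape time 9
(row=1, col=3): c = -0.3600 + 0.3633i → escape time 9
(row=1, col=4): c = -0.0100 + 0.3633i → escape time 9
(row=1, col=5): c = 0.3400 + 0.3633i → escape time 9
(row=2, col=0): c = -1.4100 + -0.1633i → escape time 8
(row=2, col=1): c = -1.0600 + -0.1633i → escape time 9
(row=2, col=2): c = -0.7100 + -0.1633i → escape time 9
(row=2, col=3): c = -0.3600 + -0.1633i → escape time 9
(row=2, col=4): c = -0.0100 + -0.1633i → escape time 9
(row=2, col=5): c = 0.3400 + -0.1633i → escape time 9
(row=3, col=0): c = -1.4100 + -0.6900i → escape time 3
(row=3, col=1): c = -1.0600 + -0.6900i → escape time 4
(row=3, col=2): c = -0.7100 + -0.6900i → escape time 5
(row=3, col=3): c = -0.3600 + -0.6900i → escape time 9
(row=3, col=4): c = -0.0100 + -0.6900i → escape time 9
(row=3, col=5): c = 0.3400 + -0.6900i → escape time 8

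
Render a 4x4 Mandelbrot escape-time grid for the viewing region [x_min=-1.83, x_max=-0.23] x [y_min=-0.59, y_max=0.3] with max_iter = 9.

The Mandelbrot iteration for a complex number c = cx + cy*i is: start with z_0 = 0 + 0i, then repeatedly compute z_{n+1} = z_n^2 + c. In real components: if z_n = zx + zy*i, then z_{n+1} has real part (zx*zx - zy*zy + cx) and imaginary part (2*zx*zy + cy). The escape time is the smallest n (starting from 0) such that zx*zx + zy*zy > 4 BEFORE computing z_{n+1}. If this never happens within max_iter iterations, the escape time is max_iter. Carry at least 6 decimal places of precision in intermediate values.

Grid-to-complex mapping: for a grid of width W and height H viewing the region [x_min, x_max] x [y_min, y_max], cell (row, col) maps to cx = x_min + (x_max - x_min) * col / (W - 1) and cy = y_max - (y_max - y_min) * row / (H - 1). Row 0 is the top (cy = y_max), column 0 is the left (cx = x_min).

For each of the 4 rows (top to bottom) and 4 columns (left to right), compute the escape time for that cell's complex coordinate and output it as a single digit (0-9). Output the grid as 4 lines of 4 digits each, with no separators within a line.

Answer: 3799
9999
4799
3369

Derivation:
(row=0, col=0): c = -1.8300 + 0.3000i → escape time 3
(row=0, col=1): c = -1.2967 + 0.3000i → escape time 7
(row=0, col=2): c = -0.7633 + 0.3000i → escape time 9
(row=0, col=3): c = -0.2300 + 0.3000i → escape time 9
(row=1, col=0): c = -1.8300 + 0.0033i → escape time 9
(row=1, col=1): c = -1.2967 + 0.0033i → escape time 9
(row=1, col=2): c = -0.7633 + 0.0033i → escape time 9
(row=1, col=3): c = -0.2300 + 0.0033i → escape time 9
(row=2, col=0): c = -1.8300 + -0.2933i → escape time 4
(row=2, col=1): c = -1.2967 + -0.2933i → escape time 7
(row=2, col=2): c = -0.7633 + -0.2933i → escape time 9
(row=2, col=3): c = -0.2300 + -0.2933i → escape time 9
(row=3, col=0): c = -1.8300 + -0.5900i → escape time 3
(row=3, col=1): c = -1.2967 + -0.5900i → escape time 3
(row=3, col=2): c = -0.7633 + -0.5900i → escape time 6
(row=3, col=3): c = -0.2300 + -0.5900i → escape time 9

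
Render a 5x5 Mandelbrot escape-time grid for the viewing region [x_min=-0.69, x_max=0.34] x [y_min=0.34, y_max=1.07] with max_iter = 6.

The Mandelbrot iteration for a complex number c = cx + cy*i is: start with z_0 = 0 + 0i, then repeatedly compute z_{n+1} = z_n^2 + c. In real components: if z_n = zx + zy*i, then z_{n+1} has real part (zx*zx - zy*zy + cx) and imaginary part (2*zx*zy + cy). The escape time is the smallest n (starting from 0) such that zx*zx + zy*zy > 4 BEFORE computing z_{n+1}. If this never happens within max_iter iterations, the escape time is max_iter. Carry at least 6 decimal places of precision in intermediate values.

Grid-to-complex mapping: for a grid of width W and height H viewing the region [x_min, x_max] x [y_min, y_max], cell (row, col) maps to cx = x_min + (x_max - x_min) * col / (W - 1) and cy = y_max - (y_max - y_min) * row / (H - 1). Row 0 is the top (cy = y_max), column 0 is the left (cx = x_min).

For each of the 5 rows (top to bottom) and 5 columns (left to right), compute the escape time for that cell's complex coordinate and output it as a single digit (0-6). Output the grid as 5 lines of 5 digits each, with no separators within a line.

(row=0, col=0): c = -0.6900 + 1.0700i → escape time 3
(row=0, col=1): c = -0.4325 + 1.0700i → escape time 4
(row=0, col=2): c = -0.1750 + 1.0700i → escape time 6
(row=0, col=3): c = 0.0825 + 1.0700i → escape time 4
(row=0, col=4): c = 0.3400 + 1.0700i → escape time 3
(row=1, col=0): c = -0.6900 + 0.8875i → escape time 4
(row=1, col=1): c = -0.4325 + 0.8875i → escape time 5
(row=1, col=2): c = -0.1750 + 0.8875i → escape time 6
(row=1, col=3): c = 0.0825 + 0.8875i → escape time 5
(row=1, col=4): c = 0.3400 + 0.8875i → escape time 4
(row=2, col=0): c = -0.6900 + 0.7050i → escape time 5
(row=2, col=1): c = -0.4325 + 0.7050i → escape time 6
(row=2, col=2): c = -0.1750 + 0.7050i → escape time 6
(row=2, col=3): c = 0.0825 + 0.7050i → escape time 6
(row=2, col=4): c = 0.3400 + 0.7050i → escape time 6
(row=3, col=0): c = -0.6900 + 0.5225i → escape time 6
(row=3, col=1): c = -0.4325 + 0.5225i → escape time 6
(row=3, col=2): c = -0.1750 + 0.5225i → escape time 6
(row=3, col=3): c = 0.0825 + 0.5225i → escape time 6
(row=3, col=4): c = 0.3400 + 0.5225i → escape time 6
(row=4, col=0): c = -0.6900 + 0.3400i → escape time 6
(row=4, col=1): c = -0.4325 + 0.3400i → escape time 6
(row=4, col=2): c = -0.1750 + 0.3400i → escape time 6
(row=4, col=3): c = 0.0825 + 0.3400i → escape time 6
(row=4, col=4): c = 0.3400 + 0.3400i → escape time 6

Answer: 34643
45654
56666
66666
66666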